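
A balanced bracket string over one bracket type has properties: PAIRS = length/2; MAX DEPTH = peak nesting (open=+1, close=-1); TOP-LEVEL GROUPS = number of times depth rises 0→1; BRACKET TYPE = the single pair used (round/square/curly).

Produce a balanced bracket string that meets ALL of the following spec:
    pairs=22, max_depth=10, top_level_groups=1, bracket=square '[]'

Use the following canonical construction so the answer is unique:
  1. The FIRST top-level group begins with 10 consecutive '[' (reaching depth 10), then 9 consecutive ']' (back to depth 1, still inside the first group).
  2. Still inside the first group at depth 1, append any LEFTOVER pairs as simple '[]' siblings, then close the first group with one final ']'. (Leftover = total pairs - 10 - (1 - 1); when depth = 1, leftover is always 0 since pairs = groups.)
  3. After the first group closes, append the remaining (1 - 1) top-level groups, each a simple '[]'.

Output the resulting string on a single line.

Answer: [[[[[[[[[[]]]]]]]]][][][][][][][][][][][][]]

Derivation:
Spec: pairs=22 depth=10 groups=1
Leftover pairs = 22 - 10 - (1-1) = 12
First group: deep chain of depth 10 + 12 sibling pairs
Remaining 0 groups: simple '[]' each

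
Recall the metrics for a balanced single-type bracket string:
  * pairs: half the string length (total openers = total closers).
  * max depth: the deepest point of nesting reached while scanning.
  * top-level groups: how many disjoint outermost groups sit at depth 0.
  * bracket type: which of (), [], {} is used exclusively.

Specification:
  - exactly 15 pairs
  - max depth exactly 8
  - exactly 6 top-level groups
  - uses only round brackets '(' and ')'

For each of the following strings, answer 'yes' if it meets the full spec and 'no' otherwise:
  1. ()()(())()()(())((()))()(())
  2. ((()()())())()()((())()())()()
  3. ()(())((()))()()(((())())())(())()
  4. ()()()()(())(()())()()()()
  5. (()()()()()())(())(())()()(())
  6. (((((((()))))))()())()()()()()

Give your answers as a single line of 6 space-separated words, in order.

Answer: no no no no no yes

Derivation:
String 1 '()()(())()()(())((()))()(())': depth seq [1 0 1 0 1 2 1 0 1 0 1 0 1 2 1 0 1 2 3 2 1 0 1 0 1 2 1 0]
  -> pairs=14 depth=3 groups=9 -> no
String 2 '((()()())())()()((())()())()()': depth seq [1 2 3 2 3 2 3 2 1 2 1 0 1 0 1 0 1 2 3 2 1 2 1 2 1 0 1 0 1 0]
  -> pairs=15 depth=3 groups=6 -> no
String 3 '()(())((()))()()(((())())())(())()': depth seq [1 0 1 2 1 0 1 2 3 2 1 0 1 0 1 0 1 2 3 4 3 2 3 2 1 2 1 0 1 2 1 0 1 0]
  -> pairs=17 depth=4 groups=8 -> no
String 4 '()()()()(())(()())()()()()': depth seq [1 0 1 0 1 0 1 0 1 2 1 0 1 2 1 2 1 0 1 0 1 0 1 0 1 0]
  -> pairs=13 depth=2 groups=10 -> no
String 5 '(()()()()()())(())(())()()(())': depth seq [1 2 1 2 1 2 1 2 1 2 1 2 1 0 1 2 1 0 1 2 1 0 1 0 1 0 1 2 1 0]
  -> pairs=15 depth=2 groups=6 -> no
String 6 '(((((((()))))))()())()()()()()': depth seq [1 2 3 4 5 6 7 8 7 6 5 4 3 2 1 2 1 2 1 0 1 0 1 0 1 0 1 0 1 0]
  -> pairs=15 depth=8 groups=6 -> yes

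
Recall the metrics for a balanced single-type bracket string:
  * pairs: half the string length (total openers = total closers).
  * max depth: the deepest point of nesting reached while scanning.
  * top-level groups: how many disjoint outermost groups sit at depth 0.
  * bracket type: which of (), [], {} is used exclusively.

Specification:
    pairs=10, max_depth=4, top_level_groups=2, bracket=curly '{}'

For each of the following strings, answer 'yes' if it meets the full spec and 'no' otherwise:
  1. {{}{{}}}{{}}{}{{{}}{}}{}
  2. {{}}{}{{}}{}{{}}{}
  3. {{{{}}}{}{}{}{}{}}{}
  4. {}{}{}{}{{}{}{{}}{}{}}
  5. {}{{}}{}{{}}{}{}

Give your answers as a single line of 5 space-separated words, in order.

String 1 '{{}{{}}}{{}}{}{{{}}{}}{}': depth seq [1 2 1 2 3 2 1 0 1 2 1 0 1 0 1 2 3 2 1 2 1 0 1 0]
  -> pairs=12 depth=3 groups=5 -> no
String 2 '{{}}{}{{}}{}{{}}{}': depth seq [1 2 1 0 1 0 1 2 1 0 1 0 1 2 1 0 1 0]
  -> pairs=9 depth=2 groups=6 -> no
String 3 '{{{{}}}{}{}{}{}{}}{}': depth seq [1 2 3 4 3 2 1 2 1 2 1 2 1 2 1 2 1 0 1 0]
  -> pairs=10 depth=4 groups=2 -> yes
String 4 '{}{}{}{}{{}{}{{}}{}{}}': depth seq [1 0 1 0 1 0 1 0 1 2 1 2 1 2 3 2 1 2 1 2 1 0]
  -> pairs=11 depth=3 groups=5 -> no
String 5 '{}{{}}{}{{}}{}{}': depth seq [1 0 1 2 1 0 1 0 1 2 1 0 1 0 1 0]
  -> pairs=8 depth=2 groups=6 -> no

Answer: no no yes no no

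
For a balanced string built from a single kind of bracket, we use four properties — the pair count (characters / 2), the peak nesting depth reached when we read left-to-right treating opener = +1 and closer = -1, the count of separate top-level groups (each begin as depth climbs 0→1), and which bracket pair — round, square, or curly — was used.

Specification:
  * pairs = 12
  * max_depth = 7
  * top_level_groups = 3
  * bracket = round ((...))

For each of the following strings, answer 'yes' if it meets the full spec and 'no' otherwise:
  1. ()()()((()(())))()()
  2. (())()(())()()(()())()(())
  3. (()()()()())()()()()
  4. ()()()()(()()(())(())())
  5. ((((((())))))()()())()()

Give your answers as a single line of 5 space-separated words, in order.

String 1 '()()()((()(())))()()': depth seq [1 0 1 0 1 0 1 2 3 2 3 4 3 2 1 0 1 0 1 0]
  -> pairs=10 depth=4 groups=6 -> no
String 2 '(())()(())()()(()())()(())': depth seq [1 2 1 0 1 0 1 2 1 0 1 0 1 0 1 2 1 2 1 0 1 0 1 2 1 0]
  -> pairs=13 depth=2 groups=8 -> no
String 3 '(()()()()())()()()()': depth seq [1 2 1 2 1 2 1 2 1 2 1 0 1 0 1 0 1 0 1 0]
  -> pairs=10 depth=2 groups=5 -> no
String 4 '()()()()(()()(())(())())': depth seq [1 0 1 0 1 0 1 0 1 2 1 2 1 2 3 2 1 2 3 2 1 2 1 0]
  -> pairs=12 depth=3 groups=5 -> no
String 5 '((((((())))))()()())()()': depth seq [1 2 3 4 5 6 7 6 5 4 3 2 1 2 1 2 1 2 1 0 1 0 1 0]
  -> pairs=12 depth=7 groups=3 -> yes

Answer: no no no no yes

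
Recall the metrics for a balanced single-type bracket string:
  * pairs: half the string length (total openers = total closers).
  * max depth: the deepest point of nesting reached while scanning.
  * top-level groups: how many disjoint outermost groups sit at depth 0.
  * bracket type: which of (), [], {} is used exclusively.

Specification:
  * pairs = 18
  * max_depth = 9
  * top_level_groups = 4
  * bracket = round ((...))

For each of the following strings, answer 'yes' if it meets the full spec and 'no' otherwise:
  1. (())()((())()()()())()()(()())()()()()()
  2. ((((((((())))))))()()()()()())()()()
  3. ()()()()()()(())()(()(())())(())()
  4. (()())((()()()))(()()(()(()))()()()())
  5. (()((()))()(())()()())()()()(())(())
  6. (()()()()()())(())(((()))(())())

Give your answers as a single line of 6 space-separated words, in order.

String 1 '(())()((())()()()())()()(()())()()()()()': depth seq [1 2 1 0 1 0 1 2 3 2 1 2 1 2 1 2 1 2 1 0 1 0 1 0 1 2 1 2 1 0 1 0 1 0 1 0 1 0 1 0]
  -> pairs=20 depth=3 groups=11 -> no
String 2 '((((((((())))))))()()()()()())()()()': depth seq [1 2 3 4 5 6 7 8 9 8 7 6 5 4 3 2 1 2 1 2 1 2 1 2 1 2 1 2 1 0 1 0 1 0 1 0]
  -> pairs=18 depth=9 groups=4 -> yes
String 3 '()()()()()()(())()(()(())())(())()': depth seq [1 0 1 0 1 0 1 0 1 0 1 0 1 2 1 0 1 0 1 2 1 2 3 2 1 2 1 0 1 2 1 0 1 0]
  -> pairs=17 depth=3 groups=11 -> no
String 4 '(()())((()()()))(()()(()(()))()()()())': depth seq [1 2 1 2 1 0 1 2 3 2 3 2 3 2 1 0 1 2 1 2 1 2 3 2 3 4 3 2 1 2 1 2 1 2 1 2 1 0]
  -> pairs=19 depth=4 groups=3 -> no
String 5 '(()((()))()(())()()())()()()(())(())': depth seq [1 2 1 2 3 4 3 2 1 2 1 2 3 2 1 2 1 2 1 2 1 0 1 0 1 0 1 0 1 2 1 0 1 2 1 0]
  -> pairs=18 depth=4 groups=6 -> no
String 6 '(()()()()()())(())(((()))(())())': depth seq [1 2 1 2 1 2 1 2 1 2 1 2 1 0 1 2 1 0 1 2 3 4 3 2 1 2 3 2 1 2 1 0]
  -> pairs=16 depth=4 groups=3 -> no

Answer: no yes no no no no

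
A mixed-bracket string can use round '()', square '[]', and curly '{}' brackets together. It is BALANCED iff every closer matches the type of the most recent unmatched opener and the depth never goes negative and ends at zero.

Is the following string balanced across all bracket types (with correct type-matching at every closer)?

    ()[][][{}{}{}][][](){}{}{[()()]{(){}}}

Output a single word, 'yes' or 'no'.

pos 0: push '('; stack = (
pos 1: ')' matches '('; pop; stack = (empty)
pos 2: push '['; stack = [
pos 3: ']' matches '['; pop; stack = (empty)
pos 4: push '['; stack = [
pos 5: ']' matches '['; pop; stack = (empty)
pos 6: push '['; stack = [
pos 7: push '{'; stack = [{
pos 8: '}' matches '{'; pop; stack = [
pos 9: push '{'; stack = [{
pos 10: '}' matches '{'; pop; stack = [
pos 11: push '{'; stack = [{
pos 12: '}' matches '{'; pop; stack = [
pos 13: ']' matches '['; pop; stack = (empty)
pos 14: push '['; stack = [
pos 15: ']' matches '['; pop; stack = (empty)
pos 16: push '['; stack = [
pos 17: ']' matches '['; pop; stack = (empty)
pos 18: push '('; stack = (
pos 19: ')' matches '('; pop; stack = (empty)
pos 20: push '{'; stack = {
pos 21: '}' matches '{'; pop; stack = (empty)
pos 22: push '{'; stack = {
pos 23: '}' matches '{'; pop; stack = (empty)
pos 24: push '{'; stack = {
pos 25: push '['; stack = {[
pos 26: push '('; stack = {[(
pos 27: ')' matches '('; pop; stack = {[
pos 28: push '('; stack = {[(
pos 29: ')' matches '('; pop; stack = {[
pos 30: ']' matches '['; pop; stack = {
pos 31: push '{'; stack = {{
pos 32: push '('; stack = {{(
pos 33: ')' matches '('; pop; stack = {{
pos 34: push '{'; stack = {{{
pos 35: '}' matches '{'; pop; stack = {{
pos 36: '}' matches '{'; pop; stack = {
pos 37: '}' matches '{'; pop; stack = (empty)
end: stack empty → VALID
Verdict: properly nested → yes

Answer: yes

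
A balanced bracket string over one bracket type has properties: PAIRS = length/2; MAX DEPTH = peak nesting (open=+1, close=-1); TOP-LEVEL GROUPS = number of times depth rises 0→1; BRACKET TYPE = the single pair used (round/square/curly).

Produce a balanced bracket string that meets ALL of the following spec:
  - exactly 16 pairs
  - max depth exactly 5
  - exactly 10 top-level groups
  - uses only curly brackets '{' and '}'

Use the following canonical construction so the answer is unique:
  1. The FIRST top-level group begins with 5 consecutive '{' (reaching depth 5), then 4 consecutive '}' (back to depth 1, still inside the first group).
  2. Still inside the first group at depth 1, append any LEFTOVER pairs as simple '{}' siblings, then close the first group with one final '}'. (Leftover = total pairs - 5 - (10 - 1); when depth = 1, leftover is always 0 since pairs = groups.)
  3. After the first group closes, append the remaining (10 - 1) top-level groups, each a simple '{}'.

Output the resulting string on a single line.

Answer: {{{{{}}}}{}{}}{}{}{}{}{}{}{}{}{}

Derivation:
Spec: pairs=16 depth=5 groups=10
Leftover pairs = 16 - 5 - (10-1) = 2
First group: deep chain of depth 5 + 2 sibling pairs
Remaining 9 groups: simple '{}' each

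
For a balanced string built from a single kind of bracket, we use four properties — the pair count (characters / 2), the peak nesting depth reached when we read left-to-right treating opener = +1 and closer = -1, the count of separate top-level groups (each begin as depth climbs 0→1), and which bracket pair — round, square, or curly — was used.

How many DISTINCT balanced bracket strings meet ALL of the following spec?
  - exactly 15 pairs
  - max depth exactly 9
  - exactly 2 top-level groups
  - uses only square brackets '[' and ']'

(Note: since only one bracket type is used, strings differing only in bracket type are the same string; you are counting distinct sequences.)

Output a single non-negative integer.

Spec: pairs=15 depth=9 groups=2
Count(depth <= 9) = 2650338
Count(depth <= 8) = 2577330
Count(depth == 9) = 2650338 - 2577330 = 73008

Answer: 73008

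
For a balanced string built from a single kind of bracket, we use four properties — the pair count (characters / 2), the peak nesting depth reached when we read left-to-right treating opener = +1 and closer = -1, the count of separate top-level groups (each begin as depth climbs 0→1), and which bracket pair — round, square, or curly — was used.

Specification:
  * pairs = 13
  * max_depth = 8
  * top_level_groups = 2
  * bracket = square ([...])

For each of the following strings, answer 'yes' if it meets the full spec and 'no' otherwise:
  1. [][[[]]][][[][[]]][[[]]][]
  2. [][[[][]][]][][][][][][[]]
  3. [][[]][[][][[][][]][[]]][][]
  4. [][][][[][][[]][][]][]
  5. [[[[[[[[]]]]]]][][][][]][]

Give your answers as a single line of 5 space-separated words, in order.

String 1 '[][[[]]][][[][[]]][[[]]][]': depth seq [1 0 1 2 3 2 1 0 1 0 1 2 1 2 3 2 1 0 1 2 3 2 1 0 1 0]
  -> pairs=13 depth=3 groups=6 -> no
String 2 '[][[[][]][]][][][][][][[]]': depth seq [1 0 1 2 3 2 3 2 1 2 1 0 1 0 1 0 1 0 1 0 1 0 1 2 1 0]
  -> pairs=13 depth=3 groups=8 -> no
String 3 '[][[]][[][][[][][]][[]]][][]': depth seq [1 0 1 2 1 0 1 2 1 2 1 2 3 2 3 2 3 2 1 2 3 2 1 0 1 0 1 0]
  -> pairs=14 depth=3 groups=5 -> no
String 4 '[][][][[][][[]][][]][]': depth seq [1 0 1 0 1 0 1 2 1 2 1 2 3 2 1 2 1 2 1 0 1 0]
  -> pairs=11 depth=3 groups=5 -> no
String 5 '[[[[[[[[]]]]]]][][][][]][]': depth seq [1 2 3 4 5 6 7 8 7 6 5 4 3 2 1 2 1 2 1 2 1 2 1 0 1 0]
  -> pairs=13 depth=8 groups=2 -> yes

Answer: no no no no yes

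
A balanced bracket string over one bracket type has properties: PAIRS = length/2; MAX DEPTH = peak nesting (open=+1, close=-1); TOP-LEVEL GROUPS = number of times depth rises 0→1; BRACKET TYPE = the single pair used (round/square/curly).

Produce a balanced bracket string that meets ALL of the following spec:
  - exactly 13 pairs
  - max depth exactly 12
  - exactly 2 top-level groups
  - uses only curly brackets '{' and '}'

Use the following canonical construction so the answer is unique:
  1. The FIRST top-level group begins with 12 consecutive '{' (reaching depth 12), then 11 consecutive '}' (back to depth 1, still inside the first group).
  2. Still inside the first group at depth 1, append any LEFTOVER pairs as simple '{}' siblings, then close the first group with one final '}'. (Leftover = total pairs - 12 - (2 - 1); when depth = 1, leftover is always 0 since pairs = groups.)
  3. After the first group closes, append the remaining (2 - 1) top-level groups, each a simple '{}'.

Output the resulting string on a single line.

Answer: {{{{{{{{{{{{}}}}}}}}}}}}{}

Derivation:
Spec: pairs=13 depth=12 groups=2
Leftover pairs = 13 - 12 - (2-1) = 0
First group: deep chain of depth 12 + 0 sibling pairs
Remaining 1 groups: simple '{}' each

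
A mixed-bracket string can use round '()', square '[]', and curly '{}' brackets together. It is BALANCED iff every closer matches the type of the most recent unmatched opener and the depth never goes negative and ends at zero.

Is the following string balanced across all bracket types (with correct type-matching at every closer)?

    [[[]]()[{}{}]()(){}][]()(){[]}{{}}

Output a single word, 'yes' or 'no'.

pos 0: push '['; stack = [
pos 1: push '['; stack = [[
pos 2: push '['; stack = [[[
pos 3: ']' matches '['; pop; stack = [[
pos 4: ']' matches '['; pop; stack = [
pos 5: push '('; stack = [(
pos 6: ')' matches '('; pop; stack = [
pos 7: push '['; stack = [[
pos 8: push '{'; stack = [[{
pos 9: '}' matches '{'; pop; stack = [[
pos 10: push '{'; stack = [[{
pos 11: '}' matches '{'; pop; stack = [[
pos 12: ']' matches '['; pop; stack = [
pos 13: push '('; stack = [(
pos 14: ')' matches '('; pop; stack = [
pos 15: push '('; stack = [(
pos 16: ')' matches '('; pop; stack = [
pos 17: push '{'; stack = [{
pos 18: '}' matches '{'; pop; stack = [
pos 19: ']' matches '['; pop; stack = (empty)
pos 20: push '['; stack = [
pos 21: ']' matches '['; pop; stack = (empty)
pos 22: push '('; stack = (
pos 23: ')' matches '('; pop; stack = (empty)
pos 24: push '('; stack = (
pos 25: ')' matches '('; pop; stack = (empty)
pos 26: push '{'; stack = {
pos 27: push '['; stack = {[
pos 28: ']' matches '['; pop; stack = {
pos 29: '}' matches '{'; pop; stack = (empty)
pos 30: push '{'; stack = {
pos 31: push '{'; stack = {{
pos 32: '}' matches '{'; pop; stack = {
pos 33: '}' matches '{'; pop; stack = (empty)
end: stack empty → VALID
Verdict: properly nested → yes

Answer: yes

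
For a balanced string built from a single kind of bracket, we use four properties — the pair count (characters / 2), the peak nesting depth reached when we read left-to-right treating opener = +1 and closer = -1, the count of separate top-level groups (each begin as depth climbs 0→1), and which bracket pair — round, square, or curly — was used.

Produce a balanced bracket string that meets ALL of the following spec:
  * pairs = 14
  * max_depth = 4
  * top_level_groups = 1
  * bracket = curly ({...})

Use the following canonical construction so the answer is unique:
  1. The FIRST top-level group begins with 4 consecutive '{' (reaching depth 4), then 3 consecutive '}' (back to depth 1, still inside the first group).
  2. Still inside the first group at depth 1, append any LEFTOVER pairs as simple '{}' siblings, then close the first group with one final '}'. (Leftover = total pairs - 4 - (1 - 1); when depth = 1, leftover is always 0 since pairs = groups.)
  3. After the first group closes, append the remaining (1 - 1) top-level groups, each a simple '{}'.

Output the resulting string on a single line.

Spec: pairs=14 depth=4 groups=1
Leftover pairs = 14 - 4 - (1-1) = 10
First group: deep chain of depth 4 + 10 sibling pairs
Remaining 0 groups: simple '{}' each

Answer: {{{{}}}{}{}{}{}{}{}{}{}{}{}}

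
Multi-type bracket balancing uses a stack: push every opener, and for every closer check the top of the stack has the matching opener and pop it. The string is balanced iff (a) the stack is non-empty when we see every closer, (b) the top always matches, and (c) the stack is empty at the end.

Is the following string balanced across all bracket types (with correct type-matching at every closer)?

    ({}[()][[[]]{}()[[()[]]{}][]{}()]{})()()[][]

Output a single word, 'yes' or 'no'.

Answer: yes

Derivation:
pos 0: push '('; stack = (
pos 1: push '{'; stack = ({
pos 2: '}' matches '{'; pop; stack = (
pos 3: push '['; stack = ([
pos 4: push '('; stack = ([(
pos 5: ')' matches '('; pop; stack = ([
pos 6: ']' matches '['; pop; stack = (
pos 7: push '['; stack = ([
pos 8: push '['; stack = ([[
pos 9: push '['; stack = ([[[
pos 10: ']' matches '['; pop; stack = ([[
pos 11: ']' matches '['; pop; stack = ([
pos 12: push '{'; stack = ([{
pos 13: '}' matches '{'; pop; stack = ([
pos 14: push '('; stack = ([(
pos 15: ')' matches '('; pop; stack = ([
pos 16: push '['; stack = ([[
pos 17: push '['; stack = ([[[
pos 18: push '('; stack = ([[[(
pos 19: ')' matches '('; pop; stack = ([[[
pos 20: push '['; stack = ([[[[
pos 21: ']' matches '['; pop; stack = ([[[
pos 22: ']' matches '['; pop; stack = ([[
pos 23: push '{'; stack = ([[{
pos 24: '}' matches '{'; pop; stack = ([[
pos 25: ']' matches '['; pop; stack = ([
pos 26: push '['; stack = ([[
pos 27: ']' matches '['; pop; stack = ([
pos 28: push '{'; stack = ([{
pos 29: '}' matches '{'; pop; stack = ([
pos 30: push '('; stack = ([(
pos 31: ')' matches '('; pop; stack = ([
pos 32: ']' matches '['; pop; stack = (
pos 33: push '{'; stack = ({
pos 34: '}' matches '{'; pop; stack = (
pos 35: ')' matches '('; pop; stack = (empty)
pos 36: push '('; stack = (
pos 37: ')' matches '('; pop; stack = (empty)
pos 38: push '('; stack = (
pos 39: ')' matches '('; pop; stack = (empty)
pos 40: push '['; stack = [
pos 41: ']' matches '['; pop; stack = (empty)
pos 42: push '['; stack = [
pos 43: ']' matches '['; pop; stack = (empty)
end: stack empty → VALID
Verdict: properly nested → yes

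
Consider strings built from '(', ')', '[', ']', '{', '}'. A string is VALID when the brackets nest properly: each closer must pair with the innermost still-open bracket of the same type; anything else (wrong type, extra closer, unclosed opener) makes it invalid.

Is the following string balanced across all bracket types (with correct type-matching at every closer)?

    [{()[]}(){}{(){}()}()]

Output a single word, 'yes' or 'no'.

pos 0: push '['; stack = [
pos 1: push '{'; stack = [{
pos 2: push '('; stack = [{(
pos 3: ')' matches '('; pop; stack = [{
pos 4: push '['; stack = [{[
pos 5: ']' matches '['; pop; stack = [{
pos 6: '}' matches '{'; pop; stack = [
pos 7: push '('; stack = [(
pos 8: ')' matches '('; pop; stack = [
pos 9: push '{'; stack = [{
pos 10: '}' matches '{'; pop; stack = [
pos 11: push '{'; stack = [{
pos 12: push '('; stack = [{(
pos 13: ')' matches '('; pop; stack = [{
pos 14: push '{'; stack = [{{
pos 15: '}' matches '{'; pop; stack = [{
pos 16: push '('; stack = [{(
pos 17: ')' matches '('; pop; stack = [{
pos 18: '}' matches '{'; pop; stack = [
pos 19: push '('; stack = [(
pos 20: ')' matches '('; pop; stack = [
pos 21: ']' matches '['; pop; stack = (empty)
end: stack empty → VALID
Verdict: properly nested → yes

Answer: yes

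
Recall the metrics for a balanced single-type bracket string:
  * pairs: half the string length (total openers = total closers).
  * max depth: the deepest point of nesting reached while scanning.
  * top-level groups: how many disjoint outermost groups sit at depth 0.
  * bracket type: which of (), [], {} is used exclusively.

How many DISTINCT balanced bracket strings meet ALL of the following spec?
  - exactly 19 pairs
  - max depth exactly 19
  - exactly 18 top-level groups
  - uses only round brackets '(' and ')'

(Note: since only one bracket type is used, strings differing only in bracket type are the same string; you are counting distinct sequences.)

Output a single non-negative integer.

Spec: pairs=19 depth=19 groups=18
Count(depth <= 19) = 18
Count(depth <= 18) = 18
Count(depth == 19) = 18 - 18 = 0

Answer: 0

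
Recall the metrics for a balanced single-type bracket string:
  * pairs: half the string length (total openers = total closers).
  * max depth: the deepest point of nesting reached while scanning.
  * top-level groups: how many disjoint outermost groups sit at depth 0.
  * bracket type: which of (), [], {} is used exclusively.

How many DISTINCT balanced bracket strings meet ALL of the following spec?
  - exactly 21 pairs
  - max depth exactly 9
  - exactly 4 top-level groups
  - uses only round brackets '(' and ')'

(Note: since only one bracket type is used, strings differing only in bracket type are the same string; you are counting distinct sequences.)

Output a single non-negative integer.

Answer: 148564568

Derivation:
Spec: pairs=21 depth=9 groups=4
Count(depth <= 9) = 2948226600
Count(depth <= 8) = 2799662032
Count(depth == 9) = 2948226600 - 2799662032 = 148564568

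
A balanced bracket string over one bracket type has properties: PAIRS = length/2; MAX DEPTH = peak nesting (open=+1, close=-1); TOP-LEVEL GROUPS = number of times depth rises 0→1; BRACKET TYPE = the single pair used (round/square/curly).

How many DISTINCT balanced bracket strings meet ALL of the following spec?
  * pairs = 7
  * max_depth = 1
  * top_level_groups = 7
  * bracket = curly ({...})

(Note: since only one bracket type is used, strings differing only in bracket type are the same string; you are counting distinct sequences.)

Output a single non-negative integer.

Answer: 1

Derivation:
Spec: pairs=7 depth=1 groups=7
Count(depth <= 1) = 1
Count(depth <= 0) = 0
Count(depth == 1) = 1 - 0 = 1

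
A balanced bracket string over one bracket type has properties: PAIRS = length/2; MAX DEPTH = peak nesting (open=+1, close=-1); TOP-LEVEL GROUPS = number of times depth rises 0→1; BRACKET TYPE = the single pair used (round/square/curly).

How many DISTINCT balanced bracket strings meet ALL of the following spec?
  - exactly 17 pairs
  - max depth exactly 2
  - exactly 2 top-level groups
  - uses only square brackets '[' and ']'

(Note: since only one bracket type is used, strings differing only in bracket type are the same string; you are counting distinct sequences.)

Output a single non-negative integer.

Answer: 16

Derivation:
Spec: pairs=17 depth=2 groups=2
Count(depth <= 2) = 16
Count(depth <= 1) = 0
Count(depth == 2) = 16 - 0 = 16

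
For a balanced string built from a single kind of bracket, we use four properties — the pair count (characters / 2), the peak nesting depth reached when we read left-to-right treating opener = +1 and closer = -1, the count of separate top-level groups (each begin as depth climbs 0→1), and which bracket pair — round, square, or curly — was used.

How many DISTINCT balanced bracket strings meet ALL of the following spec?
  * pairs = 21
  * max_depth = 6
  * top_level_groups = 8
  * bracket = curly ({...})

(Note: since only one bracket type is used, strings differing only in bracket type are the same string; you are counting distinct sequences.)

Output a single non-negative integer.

Spec: pairs=21 depth=6 groups=8
Count(depth <= 6) = 199995968
Count(depth <= 5) = 166875552
Count(depth == 6) = 199995968 - 166875552 = 33120416

Answer: 33120416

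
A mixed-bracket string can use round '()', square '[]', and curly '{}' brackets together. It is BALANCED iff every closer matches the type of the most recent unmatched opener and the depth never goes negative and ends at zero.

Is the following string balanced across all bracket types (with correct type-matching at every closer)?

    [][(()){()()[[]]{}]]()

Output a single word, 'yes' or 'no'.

Answer: no

Derivation:
pos 0: push '['; stack = [
pos 1: ']' matches '['; pop; stack = (empty)
pos 2: push '['; stack = [
pos 3: push '('; stack = [(
pos 4: push '('; stack = [((
pos 5: ')' matches '('; pop; stack = [(
pos 6: ')' matches '('; pop; stack = [
pos 7: push '{'; stack = [{
pos 8: push '('; stack = [{(
pos 9: ')' matches '('; pop; stack = [{
pos 10: push '('; stack = [{(
pos 11: ')' matches '('; pop; stack = [{
pos 12: push '['; stack = [{[
pos 13: push '['; stack = [{[[
pos 14: ']' matches '['; pop; stack = [{[
pos 15: ']' matches '['; pop; stack = [{
pos 16: push '{'; stack = [{{
pos 17: '}' matches '{'; pop; stack = [{
pos 18: saw closer ']' but top of stack is '{' (expected '}') → INVALID
Verdict: type mismatch at position 18: ']' closes '{' → no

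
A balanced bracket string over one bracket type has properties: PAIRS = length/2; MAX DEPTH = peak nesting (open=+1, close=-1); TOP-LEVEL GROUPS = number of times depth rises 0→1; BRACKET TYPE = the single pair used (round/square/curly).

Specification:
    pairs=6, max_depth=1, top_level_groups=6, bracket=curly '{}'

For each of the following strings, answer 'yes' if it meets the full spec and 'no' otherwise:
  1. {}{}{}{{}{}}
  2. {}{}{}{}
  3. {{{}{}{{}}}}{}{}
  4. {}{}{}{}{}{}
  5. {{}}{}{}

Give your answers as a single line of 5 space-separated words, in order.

String 1 '{}{}{}{{}{}}': depth seq [1 0 1 0 1 0 1 2 1 2 1 0]
  -> pairs=6 depth=2 groups=4 -> no
String 2 '{}{}{}{}': depth seq [1 0 1 0 1 0 1 0]
  -> pairs=4 depth=1 groups=4 -> no
String 3 '{{{}{}{{}}}}{}{}': depth seq [1 2 3 2 3 2 3 4 3 2 1 0 1 0 1 0]
  -> pairs=8 depth=4 groups=3 -> no
String 4 '{}{}{}{}{}{}': depth seq [1 0 1 0 1 0 1 0 1 0 1 0]
  -> pairs=6 depth=1 groups=6 -> yes
String 5 '{{}}{}{}': depth seq [1 2 1 0 1 0 1 0]
  -> pairs=4 depth=2 groups=3 -> no

Answer: no no no yes no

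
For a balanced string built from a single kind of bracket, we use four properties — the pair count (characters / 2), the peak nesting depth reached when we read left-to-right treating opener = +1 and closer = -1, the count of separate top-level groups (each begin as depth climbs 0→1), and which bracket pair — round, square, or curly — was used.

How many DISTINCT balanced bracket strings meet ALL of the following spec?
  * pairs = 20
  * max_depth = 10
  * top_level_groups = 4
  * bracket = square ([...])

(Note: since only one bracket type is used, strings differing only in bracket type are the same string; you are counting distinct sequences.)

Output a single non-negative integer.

Spec: pairs=20 depth=10 groups=4
Count(depth <= 10) = 807880766
Count(depth <= 9) = 796774462
Count(depth == 10) = 807880766 - 796774462 = 11106304

Answer: 11106304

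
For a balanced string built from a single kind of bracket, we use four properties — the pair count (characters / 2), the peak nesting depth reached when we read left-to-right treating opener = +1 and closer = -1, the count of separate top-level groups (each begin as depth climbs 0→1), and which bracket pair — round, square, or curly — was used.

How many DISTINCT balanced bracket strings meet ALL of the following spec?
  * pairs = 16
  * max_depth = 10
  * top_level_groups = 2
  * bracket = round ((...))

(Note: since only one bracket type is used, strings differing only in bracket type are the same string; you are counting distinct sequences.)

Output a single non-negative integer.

Answer: 116116

Derivation:
Spec: pairs=16 depth=10 groups=2
Count(depth <= 10) = 9661147
Count(depth <= 9) = 9545031
Count(depth == 10) = 9661147 - 9545031 = 116116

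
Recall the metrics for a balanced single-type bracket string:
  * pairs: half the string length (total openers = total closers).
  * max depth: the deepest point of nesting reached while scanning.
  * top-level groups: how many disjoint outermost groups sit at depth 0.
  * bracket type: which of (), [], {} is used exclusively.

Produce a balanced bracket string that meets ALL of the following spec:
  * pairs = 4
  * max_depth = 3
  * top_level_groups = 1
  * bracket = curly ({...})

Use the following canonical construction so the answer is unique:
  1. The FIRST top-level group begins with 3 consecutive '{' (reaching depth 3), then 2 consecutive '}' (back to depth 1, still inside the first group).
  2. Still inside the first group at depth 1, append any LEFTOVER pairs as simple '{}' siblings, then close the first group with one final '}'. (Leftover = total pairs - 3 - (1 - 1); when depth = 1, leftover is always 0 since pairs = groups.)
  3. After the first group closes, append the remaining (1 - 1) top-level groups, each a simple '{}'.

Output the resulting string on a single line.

Spec: pairs=4 depth=3 groups=1
Leftover pairs = 4 - 3 - (1-1) = 1
First group: deep chain of depth 3 + 1 sibling pairs
Remaining 0 groups: simple '{}' each

Answer: {{{}}{}}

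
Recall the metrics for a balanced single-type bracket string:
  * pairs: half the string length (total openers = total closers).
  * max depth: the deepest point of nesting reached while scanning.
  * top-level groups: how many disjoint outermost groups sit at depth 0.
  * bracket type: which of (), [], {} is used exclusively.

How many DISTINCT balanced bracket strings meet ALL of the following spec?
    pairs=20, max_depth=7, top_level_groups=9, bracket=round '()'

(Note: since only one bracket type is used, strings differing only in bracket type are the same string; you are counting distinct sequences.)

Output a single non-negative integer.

Spec: pairs=20 depth=7 groups=9
Count(depth <= 7) = 24404805
Count(depth <= 6) = 23756481
Count(depth == 7) = 24404805 - 23756481 = 648324

Answer: 648324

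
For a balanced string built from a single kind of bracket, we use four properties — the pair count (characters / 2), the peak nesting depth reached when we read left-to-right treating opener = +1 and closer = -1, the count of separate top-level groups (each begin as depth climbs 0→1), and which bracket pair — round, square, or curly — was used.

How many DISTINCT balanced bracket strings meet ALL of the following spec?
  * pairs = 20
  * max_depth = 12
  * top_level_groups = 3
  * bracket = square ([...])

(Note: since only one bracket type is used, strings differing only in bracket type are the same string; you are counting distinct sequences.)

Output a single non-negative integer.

Answer: 2959173

Derivation:
Spec: pairs=20 depth=12 groups=3
Count(depth <= 12) = 1288825524
Count(depth <= 11) = 1285866351
Count(depth == 12) = 1288825524 - 1285866351 = 2959173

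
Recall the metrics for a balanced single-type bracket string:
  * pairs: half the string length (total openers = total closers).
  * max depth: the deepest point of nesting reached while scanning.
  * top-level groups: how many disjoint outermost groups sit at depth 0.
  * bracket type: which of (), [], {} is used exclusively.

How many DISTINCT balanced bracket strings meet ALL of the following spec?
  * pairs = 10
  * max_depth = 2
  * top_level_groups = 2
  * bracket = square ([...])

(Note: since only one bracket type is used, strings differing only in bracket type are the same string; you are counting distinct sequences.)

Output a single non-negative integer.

Answer: 9

Derivation:
Spec: pairs=10 depth=2 groups=2
Count(depth <= 2) = 9
Count(depth <= 1) = 0
Count(depth == 2) = 9 - 0 = 9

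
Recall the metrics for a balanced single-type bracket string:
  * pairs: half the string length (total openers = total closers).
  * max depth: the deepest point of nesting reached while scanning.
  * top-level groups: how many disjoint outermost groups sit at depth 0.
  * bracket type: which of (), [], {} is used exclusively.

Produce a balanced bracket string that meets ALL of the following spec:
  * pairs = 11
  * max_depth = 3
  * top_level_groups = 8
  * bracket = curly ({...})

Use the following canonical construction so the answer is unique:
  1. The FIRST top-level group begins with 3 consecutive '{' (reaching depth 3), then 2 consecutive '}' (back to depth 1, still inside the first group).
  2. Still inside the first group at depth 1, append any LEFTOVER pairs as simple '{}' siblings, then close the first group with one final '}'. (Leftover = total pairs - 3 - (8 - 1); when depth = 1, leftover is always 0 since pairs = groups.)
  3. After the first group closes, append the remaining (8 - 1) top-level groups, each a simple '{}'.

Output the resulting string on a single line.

Answer: {{{}}{}}{}{}{}{}{}{}{}

Derivation:
Spec: pairs=11 depth=3 groups=8
Leftover pairs = 11 - 3 - (8-1) = 1
First group: deep chain of depth 3 + 1 sibling pairs
Remaining 7 groups: simple '{}' each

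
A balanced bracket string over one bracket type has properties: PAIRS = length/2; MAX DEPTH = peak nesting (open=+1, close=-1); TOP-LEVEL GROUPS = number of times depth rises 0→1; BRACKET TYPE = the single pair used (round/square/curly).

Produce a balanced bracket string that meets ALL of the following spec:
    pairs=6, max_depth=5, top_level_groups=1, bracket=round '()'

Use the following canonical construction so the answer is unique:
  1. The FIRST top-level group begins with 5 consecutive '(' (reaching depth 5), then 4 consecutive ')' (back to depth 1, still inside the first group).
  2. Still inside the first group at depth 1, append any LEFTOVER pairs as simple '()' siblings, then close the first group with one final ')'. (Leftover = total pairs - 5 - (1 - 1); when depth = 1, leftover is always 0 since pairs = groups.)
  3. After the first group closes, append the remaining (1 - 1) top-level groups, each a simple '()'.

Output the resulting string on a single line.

Spec: pairs=6 depth=5 groups=1
Leftover pairs = 6 - 5 - (1-1) = 1
First group: deep chain of depth 5 + 1 sibling pairs
Remaining 0 groups: simple '()' each

Answer: ((((())))())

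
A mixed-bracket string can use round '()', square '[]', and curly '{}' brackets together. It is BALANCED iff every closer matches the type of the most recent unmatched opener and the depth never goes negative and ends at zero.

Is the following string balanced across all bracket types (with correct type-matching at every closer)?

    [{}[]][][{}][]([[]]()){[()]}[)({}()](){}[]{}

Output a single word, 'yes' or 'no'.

Answer: no

Derivation:
pos 0: push '['; stack = [
pos 1: push '{'; stack = [{
pos 2: '}' matches '{'; pop; stack = [
pos 3: push '['; stack = [[
pos 4: ']' matches '['; pop; stack = [
pos 5: ']' matches '['; pop; stack = (empty)
pos 6: push '['; stack = [
pos 7: ']' matches '['; pop; stack = (empty)
pos 8: push '['; stack = [
pos 9: push '{'; stack = [{
pos 10: '}' matches '{'; pop; stack = [
pos 11: ']' matches '['; pop; stack = (empty)
pos 12: push '['; stack = [
pos 13: ']' matches '['; pop; stack = (empty)
pos 14: push '('; stack = (
pos 15: push '['; stack = ([
pos 16: push '['; stack = ([[
pos 17: ']' matches '['; pop; stack = ([
pos 18: ']' matches '['; pop; stack = (
pos 19: push '('; stack = ((
pos 20: ')' matches '('; pop; stack = (
pos 21: ')' matches '('; pop; stack = (empty)
pos 22: push '{'; stack = {
pos 23: push '['; stack = {[
pos 24: push '('; stack = {[(
pos 25: ')' matches '('; pop; stack = {[
pos 26: ']' matches '['; pop; stack = {
pos 27: '}' matches '{'; pop; stack = (empty)
pos 28: push '['; stack = [
pos 29: saw closer ')' but top of stack is '[' (expected ']') → INVALID
Verdict: type mismatch at position 29: ')' closes '[' → no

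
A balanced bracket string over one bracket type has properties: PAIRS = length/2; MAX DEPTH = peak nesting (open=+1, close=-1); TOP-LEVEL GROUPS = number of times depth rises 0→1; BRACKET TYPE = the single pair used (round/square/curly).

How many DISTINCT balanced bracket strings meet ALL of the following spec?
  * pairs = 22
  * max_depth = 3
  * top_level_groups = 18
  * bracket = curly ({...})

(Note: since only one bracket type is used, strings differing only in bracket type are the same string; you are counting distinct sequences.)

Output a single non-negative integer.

Answer: 3951

Derivation:
Spec: pairs=22 depth=3 groups=18
Count(depth <= 3) = 9936
Count(depth <= 2) = 5985
Count(depth == 3) = 9936 - 5985 = 3951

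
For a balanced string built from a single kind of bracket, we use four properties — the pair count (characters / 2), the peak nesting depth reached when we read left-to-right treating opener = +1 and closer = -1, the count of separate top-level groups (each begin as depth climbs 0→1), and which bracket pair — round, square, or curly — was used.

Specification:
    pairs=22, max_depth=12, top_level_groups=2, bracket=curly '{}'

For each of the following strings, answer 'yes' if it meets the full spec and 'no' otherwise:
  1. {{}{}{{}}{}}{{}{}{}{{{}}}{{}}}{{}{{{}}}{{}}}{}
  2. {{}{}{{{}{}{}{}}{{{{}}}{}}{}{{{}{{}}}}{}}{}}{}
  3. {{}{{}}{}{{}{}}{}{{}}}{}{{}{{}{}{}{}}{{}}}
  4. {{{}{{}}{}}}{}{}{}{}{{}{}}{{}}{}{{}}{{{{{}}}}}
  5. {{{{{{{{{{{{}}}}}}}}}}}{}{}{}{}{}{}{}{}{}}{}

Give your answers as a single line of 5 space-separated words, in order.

Answer: no no no no yes

Derivation:
String 1 '{{}{}{{}}{}}{{}{}{}{{{}}}{{}}}{{}{{{}}}{{}}}{}': depth seq [1 2 1 2 1 2 3 2 1 2 1 0 1 2 1 2 1 2 1 2 3 4 3 2 1 2 3 2 1 0 1 2 1 2 3 4 3 2 1 2 3 2 1 0 1 0]
  -> pairs=23 depth=4 groups=4 -> no
String 2 '{{}{}{{{}{}{}{}}{{{{}}}{}}{}{{{}{{}}}}{}}{}}{}': depth seq [1 2 1 2 1 2 3 4 3 4 3 4 3 4 3 2 3 4 5 6 5 4 3 4 3 2 3 2 3 4 5 4 5 6 5 4 3 2 3 2 1 2 1 0 1 0]
  -> pairs=23 depth=6 groups=2 -> no
String 3 '{{}{{}}{}{{}{}}{}{{}}}{}{{}{{}{}{}{}}{{}}}': depth seq [1 2 1 2 3 2 1 2 1 2 3 2 3 2 1 2 1 2 3 2 1 0 1 0 1 2 1 2 3 2 3 2 3 2 3 2 1 2 3 2 1 0]
  -> pairs=21 depth=3 groups=3 -> no
String 4 '{{{}{{}}{}}}{}{}{}{}{{}{}}{{}}{}{{}}{{{{{}}}}}': depth seq [1 2 3 2 3 4 3 2 3 2 1 0 1 0 1 0 1 0 1 0 1 2 1 2 1 0 1 2 1 0 1 0 1 2 1 0 1 2 3 4 5 4 3 2 1 0]
  -> pairs=23 depth=5 groups=10 -> no
String 5 '{{{{{{{{{{{{}}}}}}}}}}}{}{}{}{}{}{}{}{}{}}{}': depth seq [1 2 3 4 5 6 7 8 9 10 11 12 11 10 9 8 7 6 5 4 3 2 1 2 1 2 1 2 1 2 1 2 1 2 1 2 1 2 1 2 1 0 1 0]
  -> pairs=22 depth=12 groups=2 -> yes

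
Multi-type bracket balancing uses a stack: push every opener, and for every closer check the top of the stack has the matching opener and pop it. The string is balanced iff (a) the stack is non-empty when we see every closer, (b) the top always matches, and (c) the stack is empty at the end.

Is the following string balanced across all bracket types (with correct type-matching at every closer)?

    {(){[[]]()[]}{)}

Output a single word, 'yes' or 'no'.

pos 0: push '{'; stack = {
pos 1: push '('; stack = {(
pos 2: ')' matches '('; pop; stack = {
pos 3: push '{'; stack = {{
pos 4: push '['; stack = {{[
pos 5: push '['; stack = {{[[
pos 6: ']' matches '['; pop; stack = {{[
pos 7: ']' matches '['; pop; stack = {{
pos 8: push '('; stack = {{(
pos 9: ')' matches '('; pop; stack = {{
pos 10: push '['; stack = {{[
pos 11: ']' matches '['; pop; stack = {{
pos 12: '}' matches '{'; pop; stack = {
pos 13: push '{'; stack = {{
pos 14: saw closer ')' but top of stack is '{' (expected '}') → INVALID
Verdict: type mismatch at position 14: ')' closes '{' → no

Answer: no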